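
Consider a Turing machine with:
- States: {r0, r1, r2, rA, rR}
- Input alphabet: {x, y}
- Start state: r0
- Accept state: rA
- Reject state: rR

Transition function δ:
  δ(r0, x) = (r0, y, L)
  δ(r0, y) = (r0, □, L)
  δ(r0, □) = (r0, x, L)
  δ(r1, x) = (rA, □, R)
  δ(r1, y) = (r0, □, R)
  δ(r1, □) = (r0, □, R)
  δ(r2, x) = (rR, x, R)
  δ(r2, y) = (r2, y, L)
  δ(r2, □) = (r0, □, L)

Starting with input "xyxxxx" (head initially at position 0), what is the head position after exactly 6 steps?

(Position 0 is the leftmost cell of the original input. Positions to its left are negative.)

Execution trace (head position shown):
Step 0: [r0]xyxxxx  (head at position 0)
Step 1: move left → [r0]□yyxxxx  (head at position -1)
Step 2: move left → [r0]□xyyxxxx  (head at position -2)
Step 3: move left → [r0]□xxyyxxxx  (head at position -3)
Step 4: move left → [r0]□xxxyyxxxx  (head at position -4)
Step 5: move left → [r0]□xxxxyyxxxx  (head at position -5)
Step 6: move left → [r0]□xxxxxyyxxxx  (head at position -6)

After 6 steps, the head is at position -6.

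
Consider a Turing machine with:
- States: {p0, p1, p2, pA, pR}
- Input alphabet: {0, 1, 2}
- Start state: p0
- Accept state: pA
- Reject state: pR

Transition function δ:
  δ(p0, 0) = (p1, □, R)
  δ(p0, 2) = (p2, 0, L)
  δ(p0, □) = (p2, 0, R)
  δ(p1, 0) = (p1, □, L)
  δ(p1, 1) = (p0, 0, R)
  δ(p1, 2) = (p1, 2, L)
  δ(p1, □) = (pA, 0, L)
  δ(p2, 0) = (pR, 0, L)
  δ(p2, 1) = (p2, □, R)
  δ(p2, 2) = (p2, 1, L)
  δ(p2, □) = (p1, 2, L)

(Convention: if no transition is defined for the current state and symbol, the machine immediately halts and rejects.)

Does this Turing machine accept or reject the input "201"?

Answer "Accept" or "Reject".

Execution trace:
Initial: [p0]201
Step 1: δ(p0, 2) = (p2, 0, L) → [p2]□001
Step 2: δ(p2, □) = (p1, 2, L) → [p1]□2001
Step 3: δ(p1, □) = (pA, 0, L) → [pA]□02001

The machine reaches the accept state pA and halts.

Answer: Accept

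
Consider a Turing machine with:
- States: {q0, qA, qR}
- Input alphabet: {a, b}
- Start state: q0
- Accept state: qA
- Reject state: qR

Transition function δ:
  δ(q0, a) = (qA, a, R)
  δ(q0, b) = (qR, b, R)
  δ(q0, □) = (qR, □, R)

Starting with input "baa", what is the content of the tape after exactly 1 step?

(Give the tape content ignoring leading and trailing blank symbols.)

Execution trace:
Initial: [q0]baa
Step 1: δ(q0, b) = (qR, b, R) → b[qR]aa

The machine reaches the reject state qR and halts.

After 1 step, the tape (ignoring leading/trailing blanks) is: baa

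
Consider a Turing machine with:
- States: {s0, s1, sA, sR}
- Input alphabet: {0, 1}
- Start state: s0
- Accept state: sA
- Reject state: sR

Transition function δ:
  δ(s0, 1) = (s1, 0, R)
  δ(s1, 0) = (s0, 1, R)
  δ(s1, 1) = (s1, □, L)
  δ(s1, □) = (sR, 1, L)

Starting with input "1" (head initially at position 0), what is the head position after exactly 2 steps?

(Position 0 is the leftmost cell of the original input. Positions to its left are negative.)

Execution trace (head position shown):
Step 0: [s0]1  (head at position 0)
Step 1: move right → 0[s1]□  (head at position 1)
Step 2: move left → [sR]01  (head at position 0)

After 2 steps, the head is at position 0.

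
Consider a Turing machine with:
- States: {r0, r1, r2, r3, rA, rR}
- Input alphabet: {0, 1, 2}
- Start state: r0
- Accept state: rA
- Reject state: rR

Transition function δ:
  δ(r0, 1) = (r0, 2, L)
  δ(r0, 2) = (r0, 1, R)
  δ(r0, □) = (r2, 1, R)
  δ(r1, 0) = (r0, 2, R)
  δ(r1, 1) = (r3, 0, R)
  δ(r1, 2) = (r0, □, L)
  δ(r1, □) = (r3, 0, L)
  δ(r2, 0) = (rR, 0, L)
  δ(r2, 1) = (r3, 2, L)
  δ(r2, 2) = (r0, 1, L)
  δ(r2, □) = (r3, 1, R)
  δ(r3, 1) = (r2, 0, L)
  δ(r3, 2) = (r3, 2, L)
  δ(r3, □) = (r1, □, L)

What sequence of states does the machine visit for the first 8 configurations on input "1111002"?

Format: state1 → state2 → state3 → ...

Execution trace:
Initial: [r0]1111002
Step 1: δ(r0, 1) = (r0, 2, L) → [r0]□2111002
Step 2: δ(r0, □) = (r2, 1, R) → 1[r2]2111002
Step 3: δ(r2, 2) = (r0, 1, L) → [r0]11111002
Step 4: δ(r0, 1) = (r0, 2, L) → [r0]□21111002
Step 5: δ(r0, □) = (r2, 1, R) → 1[r2]21111002
Step 6: δ(r2, 2) = (r0, 1, L) → [r0]111111002
Step 7: δ(r0, 1) = (r0, 2, L) → [r0]□211111002

State sequence: r0 → r0 → r2 → r0 → r0 → r2 → r0 → r0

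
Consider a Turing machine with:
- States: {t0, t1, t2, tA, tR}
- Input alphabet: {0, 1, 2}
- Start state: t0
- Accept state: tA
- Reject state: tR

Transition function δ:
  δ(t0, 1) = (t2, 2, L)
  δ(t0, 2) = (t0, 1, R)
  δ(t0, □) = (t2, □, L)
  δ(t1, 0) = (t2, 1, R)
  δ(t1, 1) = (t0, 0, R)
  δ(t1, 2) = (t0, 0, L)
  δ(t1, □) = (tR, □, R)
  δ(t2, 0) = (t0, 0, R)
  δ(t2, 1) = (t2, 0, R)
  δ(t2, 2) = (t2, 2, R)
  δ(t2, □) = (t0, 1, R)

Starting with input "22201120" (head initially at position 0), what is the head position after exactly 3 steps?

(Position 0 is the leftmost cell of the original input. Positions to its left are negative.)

Execution trace (head position shown):
Step 0: [t0]22201120  (head at position 0)
Step 1: move right → 1[t0]2201120  (head at position 1)
Step 2: move right → 11[t0]201120  (head at position 2)
Step 3: move right → 111[t0]01120  (head at position 3)

After 3 steps, the head is at position 3.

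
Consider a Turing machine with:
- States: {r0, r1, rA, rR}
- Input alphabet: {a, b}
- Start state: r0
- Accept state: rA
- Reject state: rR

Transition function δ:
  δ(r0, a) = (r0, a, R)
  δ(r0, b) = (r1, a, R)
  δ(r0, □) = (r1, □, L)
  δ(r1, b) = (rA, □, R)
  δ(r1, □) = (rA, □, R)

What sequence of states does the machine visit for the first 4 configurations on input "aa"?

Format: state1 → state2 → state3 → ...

Execution trace:
Initial: [r0]aa
Step 1: δ(r0, a) = (r0, a, R) → a[r0]a
Step 2: δ(r0, a) = (r0, a, R) → aa[r0]□
Step 3: δ(r0, □) = (r1, □, L) → a[r1]a□

No transition is defined for δ(r1, a). By convention the machine halts and rejects.

State sequence: r0 → r0 → r0 → r1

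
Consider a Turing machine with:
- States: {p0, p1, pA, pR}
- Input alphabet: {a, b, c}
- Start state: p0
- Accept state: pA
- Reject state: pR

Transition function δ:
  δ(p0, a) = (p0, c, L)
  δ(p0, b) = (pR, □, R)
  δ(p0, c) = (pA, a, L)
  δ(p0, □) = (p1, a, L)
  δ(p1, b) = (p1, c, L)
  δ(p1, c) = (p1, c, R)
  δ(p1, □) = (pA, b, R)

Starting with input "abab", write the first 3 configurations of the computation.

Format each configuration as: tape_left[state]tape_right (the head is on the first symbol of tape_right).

Transitions applied:
Step 1: δ(p0, a) = (p0, c, L)
Step 2: δ(p0, □) = (p1, a, L)

The first 3 configurations are:
[p0]abab ⊢ [p0]□cbab ⊢ [p1]□acbab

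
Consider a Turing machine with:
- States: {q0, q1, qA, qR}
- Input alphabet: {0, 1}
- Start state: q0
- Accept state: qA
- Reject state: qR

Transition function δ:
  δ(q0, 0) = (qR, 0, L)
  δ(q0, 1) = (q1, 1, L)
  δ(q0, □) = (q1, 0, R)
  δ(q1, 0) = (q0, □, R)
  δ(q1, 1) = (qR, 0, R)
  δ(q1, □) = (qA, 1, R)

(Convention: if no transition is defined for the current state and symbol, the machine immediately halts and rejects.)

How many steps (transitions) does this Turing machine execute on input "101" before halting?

Execution trace:
Initial: [q0]101
Step 1: δ(q0, 1) = (q1, 1, L) → [q1]□101
Step 2: δ(q1, □) = (qA, 1, R) → 1[qA]101

The machine reaches the accept state qA and halts.

The machine executed 2 steps before halting.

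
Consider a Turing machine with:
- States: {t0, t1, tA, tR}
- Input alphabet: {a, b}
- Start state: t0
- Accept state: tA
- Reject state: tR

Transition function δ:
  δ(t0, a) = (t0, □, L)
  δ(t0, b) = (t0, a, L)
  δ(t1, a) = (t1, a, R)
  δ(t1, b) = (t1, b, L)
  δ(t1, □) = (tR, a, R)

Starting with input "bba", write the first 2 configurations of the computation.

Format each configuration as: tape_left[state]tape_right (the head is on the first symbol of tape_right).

Transitions applied:
Step 1: δ(t0, b) = (t0, a, L)

The first 2 configurations are:
[t0]bba ⊢ [t0]□aba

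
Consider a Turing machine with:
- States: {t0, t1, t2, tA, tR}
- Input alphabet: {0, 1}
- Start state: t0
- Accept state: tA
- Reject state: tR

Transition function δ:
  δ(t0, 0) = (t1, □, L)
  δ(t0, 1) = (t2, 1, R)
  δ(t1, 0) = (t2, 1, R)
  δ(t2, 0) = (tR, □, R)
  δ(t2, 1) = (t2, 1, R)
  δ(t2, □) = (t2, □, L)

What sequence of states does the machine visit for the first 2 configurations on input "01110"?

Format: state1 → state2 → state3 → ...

Execution trace:
Initial: [t0]01110
Step 1: δ(t0, 0) = (t1, □, L) → [t1]□□1110

No transition is defined for δ(t1, □). By convention the machine halts and rejects.

State sequence: t0 → t1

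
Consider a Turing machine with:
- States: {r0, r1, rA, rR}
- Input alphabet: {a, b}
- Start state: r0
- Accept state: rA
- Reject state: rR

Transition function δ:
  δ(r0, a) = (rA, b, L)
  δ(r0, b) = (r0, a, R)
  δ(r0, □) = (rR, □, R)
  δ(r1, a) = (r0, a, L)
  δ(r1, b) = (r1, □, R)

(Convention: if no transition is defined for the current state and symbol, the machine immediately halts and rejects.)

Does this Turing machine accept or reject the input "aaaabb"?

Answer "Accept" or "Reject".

Execution trace:
Initial: [r0]aaaabb
Step 1: δ(r0, a) = (rA, b, L) → [rA]□baaabb

The machine reaches the accept state rA and halts.

Answer: Accept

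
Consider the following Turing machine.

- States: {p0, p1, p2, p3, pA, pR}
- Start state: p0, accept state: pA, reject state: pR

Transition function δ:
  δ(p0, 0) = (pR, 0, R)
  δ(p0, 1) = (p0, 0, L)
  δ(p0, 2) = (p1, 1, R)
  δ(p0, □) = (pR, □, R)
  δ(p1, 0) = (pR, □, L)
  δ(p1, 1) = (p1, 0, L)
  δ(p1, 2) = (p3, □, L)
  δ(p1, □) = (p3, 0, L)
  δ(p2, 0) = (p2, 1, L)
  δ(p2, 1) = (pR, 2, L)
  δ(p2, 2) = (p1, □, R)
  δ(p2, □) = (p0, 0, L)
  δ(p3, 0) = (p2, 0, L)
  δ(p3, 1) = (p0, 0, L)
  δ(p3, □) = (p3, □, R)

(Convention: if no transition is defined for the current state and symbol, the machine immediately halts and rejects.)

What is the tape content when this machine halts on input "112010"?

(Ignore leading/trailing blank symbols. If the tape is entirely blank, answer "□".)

Execution trace:
Initial: [p0]112010
Step 1: δ(p0, 1) = (p0, 0, L) → [p0]□012010
Step 2: δ(p0, □) = (pR, □, R) → □[pR]012010

The machine reaches the reject state pR and halts.

Final tape (ignoring leading/trailing blanks): 012010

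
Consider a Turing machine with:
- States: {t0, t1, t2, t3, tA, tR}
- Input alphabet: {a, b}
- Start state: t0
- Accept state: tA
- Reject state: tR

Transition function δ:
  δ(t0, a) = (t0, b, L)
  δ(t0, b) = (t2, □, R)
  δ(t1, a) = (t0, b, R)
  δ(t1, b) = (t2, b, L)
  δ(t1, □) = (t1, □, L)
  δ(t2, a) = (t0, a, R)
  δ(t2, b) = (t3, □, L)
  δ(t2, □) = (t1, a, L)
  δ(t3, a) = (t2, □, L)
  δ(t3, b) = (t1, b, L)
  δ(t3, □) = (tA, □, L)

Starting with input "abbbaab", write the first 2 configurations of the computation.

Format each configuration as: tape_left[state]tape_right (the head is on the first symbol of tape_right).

Transitions applied:
Step 1: δ(t0, a) = (t0, b, L)

The first 2 configurations are:
[t0]abbbaab ⊢ [t0]□bbbbaab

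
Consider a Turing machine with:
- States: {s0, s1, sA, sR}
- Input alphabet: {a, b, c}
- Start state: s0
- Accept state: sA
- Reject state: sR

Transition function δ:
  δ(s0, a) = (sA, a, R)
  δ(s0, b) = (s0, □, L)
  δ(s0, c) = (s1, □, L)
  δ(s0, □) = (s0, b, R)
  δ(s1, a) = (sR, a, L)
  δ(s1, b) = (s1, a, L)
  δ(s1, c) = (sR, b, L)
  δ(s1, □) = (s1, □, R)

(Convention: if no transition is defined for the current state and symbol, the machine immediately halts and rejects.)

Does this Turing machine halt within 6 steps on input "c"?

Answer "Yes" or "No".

Execution trace:
Initial: [s0]c
Step 1: δ(s0, c) = (s1, □, L) → [s1]□□
Step 2: δ(s1, □) = (s1, □, R) → □[s1]□
Step 3: δ(s1, □) = (s1, □, R) → □□[s1]□
Step 4: δ(s1, □) = (s1, □, R) → □□□[s1]□
Step 5: δ(s1, □) = (s1, □, R) → □□□□[s1]□
Step 6: δ(s1, □) = (s1, □, R) → □□□□□[s1]□

The machine has not reached a halting state after 6 steps.
The machine did not halt within the 6-step bound.

Answer: No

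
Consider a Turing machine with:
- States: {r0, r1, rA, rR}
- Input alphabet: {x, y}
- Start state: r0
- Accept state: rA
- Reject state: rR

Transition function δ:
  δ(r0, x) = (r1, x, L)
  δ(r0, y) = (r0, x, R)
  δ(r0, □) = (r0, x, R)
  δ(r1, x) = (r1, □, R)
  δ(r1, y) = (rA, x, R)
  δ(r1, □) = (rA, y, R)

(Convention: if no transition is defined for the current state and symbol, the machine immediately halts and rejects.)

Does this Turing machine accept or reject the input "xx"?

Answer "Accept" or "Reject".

Execution trace:
Initial: [r0]xx
Step 1: δ(r0, x) = (r1, x, L) → [r1]□xx
Step 2: δ(r1, □) = (rA, y, R) → y[rA]xx

The machine reaches the accept state rA and halts.

Answer: Accept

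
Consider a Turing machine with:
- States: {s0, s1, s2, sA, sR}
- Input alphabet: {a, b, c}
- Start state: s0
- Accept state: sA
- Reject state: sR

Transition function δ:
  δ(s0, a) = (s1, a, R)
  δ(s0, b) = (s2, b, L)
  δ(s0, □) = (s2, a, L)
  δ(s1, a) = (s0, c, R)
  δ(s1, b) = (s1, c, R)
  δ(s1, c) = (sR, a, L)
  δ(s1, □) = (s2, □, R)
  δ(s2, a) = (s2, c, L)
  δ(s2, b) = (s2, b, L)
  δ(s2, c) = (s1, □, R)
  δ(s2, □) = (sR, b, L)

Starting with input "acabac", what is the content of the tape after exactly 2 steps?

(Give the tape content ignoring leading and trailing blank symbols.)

Execution trace:
Initial: [s0]acabac
Step 1: δ(s0, a) = (s1, a, R) → a[s1]cabac
Step 2: δ(s1, c) = (sR, a, L) → [sR]aaabac

The machine reaches the reject state sR and halts.

After 2 steps, the tape (ignoring leading/trailing blanks) is: aaabac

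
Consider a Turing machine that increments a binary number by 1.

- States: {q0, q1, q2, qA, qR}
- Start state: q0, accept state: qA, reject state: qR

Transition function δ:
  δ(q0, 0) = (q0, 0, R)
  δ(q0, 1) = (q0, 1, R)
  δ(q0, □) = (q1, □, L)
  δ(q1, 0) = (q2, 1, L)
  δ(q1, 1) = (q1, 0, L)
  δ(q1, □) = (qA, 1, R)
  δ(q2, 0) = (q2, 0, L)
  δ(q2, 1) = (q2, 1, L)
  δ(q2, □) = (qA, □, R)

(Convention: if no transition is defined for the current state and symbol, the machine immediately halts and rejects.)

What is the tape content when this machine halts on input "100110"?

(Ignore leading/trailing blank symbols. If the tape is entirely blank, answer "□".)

Execution trace:
Initial: [q0]100110
Step 1: δ(q0, 1) = (q0, 1, R) → 1[q0]00110
Step 2: δ(q0, 0) = (q0, 0, R) → 10[q0]0110
Step 3: δ(q0, 0) = (q0, 0, R) → 100[q0]110
Step 4: δ(q0, 1) = (q0, 1, R) → 1001[q0]10
Step 5: δ(q0, 1) = (q0, 1, R) → 10011[q0]0
Step 6: δ(q0, 0) = (q0, 0, R) → 100110[q0]□
Step 7: δ(q0, □) = (q1, □, L) → 10011[q1]0□
Step 8: δ(q1, 0) = (q2, 1, L) → 1001[q2]11□
Step 9: δ(q2, 1) = (q2, 1, L) → 100[q2]111□
Step 10: δ(q2, 1) = (q2, 1, L) → 10[q2]0111□
Step 11: δ(q2, 0) = (q2, 0, L) → 1[q2]00111□
Step 12: δ(q2, 0) = (q2, 0, L) → [q2]100111□
Step 13: δ(q2, 1) = (q2, 1, L) → [q2]□100111□
Step 14: δ(q2, □) = (qA, □, R) → □[qA]100111□

The machine reaches the accept state qA and halts.

Final tape (ignoring leading/trailing blanks): 100111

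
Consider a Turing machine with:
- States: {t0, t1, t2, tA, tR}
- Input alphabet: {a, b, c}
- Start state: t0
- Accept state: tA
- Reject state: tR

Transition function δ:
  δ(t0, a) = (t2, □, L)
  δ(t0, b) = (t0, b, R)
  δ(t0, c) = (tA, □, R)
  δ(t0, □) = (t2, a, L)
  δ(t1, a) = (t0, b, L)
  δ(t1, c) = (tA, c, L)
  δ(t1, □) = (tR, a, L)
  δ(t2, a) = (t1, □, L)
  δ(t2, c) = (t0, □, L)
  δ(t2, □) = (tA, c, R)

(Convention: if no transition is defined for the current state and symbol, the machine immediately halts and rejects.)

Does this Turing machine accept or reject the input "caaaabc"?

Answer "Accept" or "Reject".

Execution trace:
Initial: [t0]caaaabc
Step 1: δ(t0, c) = (tA, □, R) → □[tA]aaaabc

The machine reaches the accept state tA and halts.

Answer: Accept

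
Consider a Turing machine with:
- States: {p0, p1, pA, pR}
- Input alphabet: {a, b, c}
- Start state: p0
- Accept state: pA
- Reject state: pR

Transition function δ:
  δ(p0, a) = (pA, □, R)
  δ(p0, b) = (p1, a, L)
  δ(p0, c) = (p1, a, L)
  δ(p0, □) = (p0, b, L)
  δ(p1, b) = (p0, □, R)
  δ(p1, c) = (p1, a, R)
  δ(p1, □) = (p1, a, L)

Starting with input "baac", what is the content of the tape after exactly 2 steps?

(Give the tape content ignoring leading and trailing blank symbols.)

Execution trace:
Initial: [p0]baac
Step 1: δ(p0, b) = (p1, a, L) → [p1]□aaac
Step 2: δ(p1, □) = (p1, a, L) → [p1]□aaaac

After 2 steps, the tape (ignoring leading/trailing blanks) is: aaaac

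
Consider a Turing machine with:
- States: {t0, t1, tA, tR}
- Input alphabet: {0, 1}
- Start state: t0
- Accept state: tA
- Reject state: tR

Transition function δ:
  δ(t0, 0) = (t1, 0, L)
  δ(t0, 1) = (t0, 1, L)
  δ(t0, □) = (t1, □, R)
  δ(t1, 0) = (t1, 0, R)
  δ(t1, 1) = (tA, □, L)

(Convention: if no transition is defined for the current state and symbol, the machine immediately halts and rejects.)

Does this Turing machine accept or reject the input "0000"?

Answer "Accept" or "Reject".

Execution trace:
Initial: [t0]0000
Step 1: δ(t0, 0) = (t1, 0, L) → [t1]□0000

No transition is defined for δ(t1, □). By convention the machine halts and rejects.

Answer: Reject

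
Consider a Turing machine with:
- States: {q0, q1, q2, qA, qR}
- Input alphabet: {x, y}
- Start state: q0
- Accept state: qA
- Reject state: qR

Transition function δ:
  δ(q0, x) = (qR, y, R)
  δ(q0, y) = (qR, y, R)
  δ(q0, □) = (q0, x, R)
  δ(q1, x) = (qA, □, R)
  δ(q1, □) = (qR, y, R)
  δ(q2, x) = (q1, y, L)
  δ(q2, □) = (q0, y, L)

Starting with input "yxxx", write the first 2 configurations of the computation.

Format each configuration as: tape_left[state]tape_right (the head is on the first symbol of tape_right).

Transitions applied:
Step 1: δ(q0, y) = (qR, y, R)

The first 2 configurations are:
[q0]yxxx ⊢ y[qR]xxx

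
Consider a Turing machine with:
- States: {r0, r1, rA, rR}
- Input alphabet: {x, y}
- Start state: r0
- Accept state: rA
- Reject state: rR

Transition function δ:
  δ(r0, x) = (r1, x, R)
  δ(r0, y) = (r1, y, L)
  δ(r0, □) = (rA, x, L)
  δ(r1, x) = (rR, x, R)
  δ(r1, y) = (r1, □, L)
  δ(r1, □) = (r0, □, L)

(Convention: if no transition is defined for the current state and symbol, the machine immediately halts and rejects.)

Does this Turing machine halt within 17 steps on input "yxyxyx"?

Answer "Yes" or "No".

Execution trace:
Initial: [r0]yxyxyx
Step 1: δ(r0, y) = (r1, y, L) → [r1]□yxyxyx
Step 2: δ(r1, □) = (r0, □, L) → [r0]□□yxyxyx
Step 3: δ(r0, □) = (rA, x, L) → [rA]□x□yxyxyx

The machine reaches the accept state rA and halts.
The machine halted after 3 steps (within the 17-step bound).

Answer: Yes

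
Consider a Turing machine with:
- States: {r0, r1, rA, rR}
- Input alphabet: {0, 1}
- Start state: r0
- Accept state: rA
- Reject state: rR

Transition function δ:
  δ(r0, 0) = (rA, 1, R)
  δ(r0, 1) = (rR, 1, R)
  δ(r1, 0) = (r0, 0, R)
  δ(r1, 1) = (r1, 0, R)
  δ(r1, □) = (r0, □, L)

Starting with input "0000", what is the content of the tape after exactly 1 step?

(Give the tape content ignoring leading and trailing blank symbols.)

Execution trace:
Initial: [r0]0000
Step 1: δ(r0, 0) = (rA, 1, R) → 1[rA]000

The machine reaches the accept state rA and halts.

After 1 step, the tape (ignoring leading/trailing blanks) is: 1000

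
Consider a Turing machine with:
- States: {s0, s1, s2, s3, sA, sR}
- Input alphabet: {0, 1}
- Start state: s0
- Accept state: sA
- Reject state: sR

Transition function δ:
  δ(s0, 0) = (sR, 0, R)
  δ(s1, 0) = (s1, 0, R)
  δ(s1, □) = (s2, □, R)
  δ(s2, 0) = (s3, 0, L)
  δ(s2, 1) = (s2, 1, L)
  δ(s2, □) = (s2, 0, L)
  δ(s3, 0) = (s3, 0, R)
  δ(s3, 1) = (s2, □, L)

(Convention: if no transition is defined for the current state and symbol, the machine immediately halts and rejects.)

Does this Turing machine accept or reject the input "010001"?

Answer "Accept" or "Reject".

Execution trace:
Initial: [s0]010001
Step 1: δ(s0, 0) = (sR, 0, R) → 0[sR]10001

The machine reaches the reject state sR and halts.

Answer: Reject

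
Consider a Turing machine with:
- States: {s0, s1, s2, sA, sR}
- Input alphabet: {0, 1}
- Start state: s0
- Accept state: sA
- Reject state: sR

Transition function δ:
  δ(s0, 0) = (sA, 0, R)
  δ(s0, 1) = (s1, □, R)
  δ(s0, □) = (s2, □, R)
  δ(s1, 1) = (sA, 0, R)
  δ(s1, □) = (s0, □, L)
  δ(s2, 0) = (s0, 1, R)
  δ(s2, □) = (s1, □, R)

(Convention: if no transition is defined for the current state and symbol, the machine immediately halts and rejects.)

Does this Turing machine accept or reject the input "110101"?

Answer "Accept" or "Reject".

Execution trace:
Initial: [s0]110101
Step 1: δ(s0, 1) = (s1, □, R) → □[s1]10101
Step 2: δ(s1, 1) = (sA, 0, R) → □0[sA]0101

The machine reaches the accept state sA and halts.

Answer: Accept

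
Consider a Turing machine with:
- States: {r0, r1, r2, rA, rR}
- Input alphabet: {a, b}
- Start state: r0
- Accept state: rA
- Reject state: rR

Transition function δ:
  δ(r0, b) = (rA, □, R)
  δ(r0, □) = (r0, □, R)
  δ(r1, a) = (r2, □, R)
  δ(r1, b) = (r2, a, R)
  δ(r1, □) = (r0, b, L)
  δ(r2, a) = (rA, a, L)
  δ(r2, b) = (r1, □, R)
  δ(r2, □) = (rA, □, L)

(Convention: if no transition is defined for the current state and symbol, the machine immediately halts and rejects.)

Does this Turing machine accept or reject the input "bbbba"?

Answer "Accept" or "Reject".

Execution trace:
Initial: [r0]bbbba
Step 1: δ(r0, b) = (rA, □, R) → □[rA]bbba

The machine reaches the accept state rA and halts.

Answer: Accept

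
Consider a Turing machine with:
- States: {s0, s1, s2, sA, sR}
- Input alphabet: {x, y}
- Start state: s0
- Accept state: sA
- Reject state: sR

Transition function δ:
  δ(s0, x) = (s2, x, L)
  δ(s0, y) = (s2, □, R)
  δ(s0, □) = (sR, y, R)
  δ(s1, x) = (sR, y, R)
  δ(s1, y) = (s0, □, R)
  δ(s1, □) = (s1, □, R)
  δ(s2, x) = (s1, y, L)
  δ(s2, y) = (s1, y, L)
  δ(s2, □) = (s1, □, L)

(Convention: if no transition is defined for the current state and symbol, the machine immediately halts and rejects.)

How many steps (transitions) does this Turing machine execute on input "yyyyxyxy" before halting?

Execution trace:
Initial: [s0]yyyyxyxy
Step 1: δ(s0, y) = (s2, □, R) → □[s2]yyyxyxy
Step 2: δ(s2, y) = (s1, y, L) → [s1]□yyyxyxy
Step 3: δ(s1, □) = (s1, □, R) → □[s1]yyyxyxy
Step 4: δ(s1, y) = (s0, □, R) → □□[s0]yyxyxy
Step 5: δ(s0, y) = (s2, □, R) → □□□[s2]yxyxy
Step 6: δ(s2, y) = (s1, y, L) → □□[s1]□yxyxy
Step 7: δ(s1, □) = (s1, □, R) → □□□[s1]yxyxy
Step 8: δ(s1, y) = (s0, □, R) → □□□□[s0]xyxy
Step 9: δ(s0, x) = (s2, x, L) → □□□[s2]□xyxy
Step 10: δ(s2, □) = (s1, □, L) → □□[s1]□□xyxy
Step 11: δ(s1, □) = (s1, □, R) → □□□[s1]□xyxy
Step 12: δ(s1, □) = (s1, □, R) → □□□□[s1]xyxy
Step 13: δ(s1, x) = (sR, y, R) → □□□□y[sR]yxy

The machine reaches the reject state sR and halts.

The machine executed 13 steps before halting.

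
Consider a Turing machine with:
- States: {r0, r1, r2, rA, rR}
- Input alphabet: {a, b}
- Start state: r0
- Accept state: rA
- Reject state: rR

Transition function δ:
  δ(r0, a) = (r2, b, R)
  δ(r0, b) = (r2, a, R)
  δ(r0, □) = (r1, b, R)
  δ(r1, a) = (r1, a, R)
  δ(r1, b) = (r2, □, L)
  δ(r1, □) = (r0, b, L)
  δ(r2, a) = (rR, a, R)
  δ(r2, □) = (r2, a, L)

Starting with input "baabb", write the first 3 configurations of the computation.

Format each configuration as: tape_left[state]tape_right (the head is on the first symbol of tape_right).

Transitions applied:
Step 1: δ(r0, b) = (r2, a, R)
Step 2: δ(r2, a) = (rR, a, R)

The first 3 configurations are:
[r0]baabb ⊢ a[r2]aabb ⊢ aa[rR]abb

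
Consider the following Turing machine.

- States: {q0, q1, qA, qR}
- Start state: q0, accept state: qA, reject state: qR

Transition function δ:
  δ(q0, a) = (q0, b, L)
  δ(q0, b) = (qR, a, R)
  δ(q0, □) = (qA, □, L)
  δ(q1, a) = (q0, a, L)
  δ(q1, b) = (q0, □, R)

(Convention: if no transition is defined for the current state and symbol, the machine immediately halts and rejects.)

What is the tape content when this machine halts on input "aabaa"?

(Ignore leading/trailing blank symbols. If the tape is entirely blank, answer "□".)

Execution trace:
Initial: [q0]aabaa
Step 1: δ(q0, a) = (q0, b, L) → [q0]□babaa
Step 2: δ(q0, □) = (qA, □, L) → [qA]□□babaa

The machine reaches the accept state qA and halts.

Final tape (ignoring leading/trailing blanks): babaa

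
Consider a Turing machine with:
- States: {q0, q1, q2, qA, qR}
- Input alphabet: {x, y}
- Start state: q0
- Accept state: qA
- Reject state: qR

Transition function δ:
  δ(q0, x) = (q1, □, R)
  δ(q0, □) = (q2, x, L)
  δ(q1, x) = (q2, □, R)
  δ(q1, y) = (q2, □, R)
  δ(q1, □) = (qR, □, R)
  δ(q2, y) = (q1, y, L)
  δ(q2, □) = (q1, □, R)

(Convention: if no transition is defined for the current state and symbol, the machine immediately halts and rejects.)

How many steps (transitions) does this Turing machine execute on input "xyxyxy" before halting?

Execution trace:
Initial: [q0]xyxyxy
Step 1: δ(q0, x) = (q1, □, R) → □[q1]yxyxy
Step 2: δ(q1, y) = (q2, □, R) → □□[q2]xyxy

No transition is defined for δ(q2, x). By convention the machine halts and rejects.

The machine executed 2 steps before halting.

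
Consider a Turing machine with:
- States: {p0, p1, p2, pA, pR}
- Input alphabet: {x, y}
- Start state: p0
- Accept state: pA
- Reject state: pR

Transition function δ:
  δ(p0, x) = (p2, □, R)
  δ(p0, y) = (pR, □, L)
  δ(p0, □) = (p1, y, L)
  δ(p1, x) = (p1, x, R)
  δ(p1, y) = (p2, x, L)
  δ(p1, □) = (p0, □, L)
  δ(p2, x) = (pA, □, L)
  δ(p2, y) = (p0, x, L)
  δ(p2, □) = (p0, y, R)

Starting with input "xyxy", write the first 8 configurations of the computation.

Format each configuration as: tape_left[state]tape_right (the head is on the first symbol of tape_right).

Transitions applied:
Step 1: δ(p0, x) = (p2, □, R)
Step 2: δ(p2, y) = (p0, x, L)
Step 3: δ(p0, □) = (p1, y, L)
Step 4: δ(p1, □) = (p0, □, L)
Step 5: δ(p0, □) = (p1, y, L)
Step 6: δ(p1, □) = (p0, □, L)
Step 7: δ(p0, □) = (p1, y, L)

The first 8 configurations are:
[p0]xyxy ⊢ □[p2]yxy ⊢ [p0]□xxy ⊢ [p1]□yxxy ⊢ [p0]□□yxxy ⊢ [p1]□y□yxxy ⊢ [p0]□□y□yxxy ⊢ [p1]□y□y□yxxy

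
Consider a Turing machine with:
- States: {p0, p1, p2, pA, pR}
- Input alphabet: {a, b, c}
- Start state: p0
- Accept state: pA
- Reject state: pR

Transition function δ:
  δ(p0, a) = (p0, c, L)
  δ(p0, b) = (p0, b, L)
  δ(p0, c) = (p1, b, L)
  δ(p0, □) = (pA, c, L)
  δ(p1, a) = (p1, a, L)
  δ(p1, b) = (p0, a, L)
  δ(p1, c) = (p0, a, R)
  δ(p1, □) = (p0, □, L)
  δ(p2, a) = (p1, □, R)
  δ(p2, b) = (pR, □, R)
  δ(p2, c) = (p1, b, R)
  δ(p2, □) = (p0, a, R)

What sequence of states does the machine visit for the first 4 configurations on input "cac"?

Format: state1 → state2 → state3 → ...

Execution trace:
Initial: [p0]cac
Step 1: δ(p0, c) = (p1, b, L) → [p1]□bac
Step 2: δ(p1, □) = (p0, □, L) → [p0]□□bac
Step 3: δ(p0, □) = (pA, c, L) → [pA]□c□bac

The machine reaches the accept state pA and halts.

State sequence: p0 → p1 → p0 → pA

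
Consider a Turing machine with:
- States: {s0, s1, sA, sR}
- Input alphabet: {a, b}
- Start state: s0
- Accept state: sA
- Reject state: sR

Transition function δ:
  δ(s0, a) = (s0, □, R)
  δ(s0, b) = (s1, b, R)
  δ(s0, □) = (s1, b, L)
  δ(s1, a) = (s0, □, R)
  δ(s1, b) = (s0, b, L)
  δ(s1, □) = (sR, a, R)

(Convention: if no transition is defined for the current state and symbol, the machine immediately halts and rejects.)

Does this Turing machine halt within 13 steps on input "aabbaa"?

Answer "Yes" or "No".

Execution trace:
Initial: [s0]aabbaa
Step 1: δ(s0, a) = (s0, □, R) → □[s0]abbaa
Step 2: δ(s0, a) = (s0, □, R) → □□[s0]bbaa
Step 3: δ(s0, b) = (s1, b, R) → □□b[s1]baa
Step 4: δ(s1, b) = (s0, b, L) → □□[s0]bbaa
Step 5: δ(s0, b) = (s1, b, R) → □□b[s1]baa
Step 6: δ(s1, b) = (s0, b, L) → □□[s0]bbaa
Step 7: δ(s0, b) = (s1, b, R) → □□b[s1]baa
Step 8: δ(s1, b) = (s0, b, L) → □□[s0]bbaa
Step 9: δ(s0, b) = (s1, b, R) → □□b[s1]baa
Step 10: δ(s1, b) = (s0, b, L) → □□[s0]bbaa
Step 11: δ(s0, b) = (s1, b, R) → □□b[s1]baa
Step 12: δ(s1, b) = (s0, b, L) → □□[s0]bbaa
Step 13: δ(s0, b) = (s1, b, R) → □□b[s1]baa

The machine has not reached a halting state after 13 steps.
The machine did not halt within the 13-step bound.

Answer: No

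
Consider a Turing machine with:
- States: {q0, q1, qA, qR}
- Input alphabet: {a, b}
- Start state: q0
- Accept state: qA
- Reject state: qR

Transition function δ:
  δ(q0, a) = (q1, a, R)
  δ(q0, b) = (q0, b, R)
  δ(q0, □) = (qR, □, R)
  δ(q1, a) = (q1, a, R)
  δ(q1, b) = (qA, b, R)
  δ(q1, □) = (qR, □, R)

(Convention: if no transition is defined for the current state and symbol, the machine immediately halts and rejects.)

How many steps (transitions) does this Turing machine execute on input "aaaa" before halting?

Execution trace:
Initial: [q0]aaaa
Step 1: δ(q0, a) = (q1, a, R) → a[q1]aaa
Step 2: δ(q1, a) = (q1, a, R) → aa[q1]aa
Step 3: δ(q1, a) = (q1, a, R) → aaa[q1]a
Step 4: δ(q1, a) = (q1, a, R) → aaaa[q1]□
Step 5: δ(q1, □) = (qR, □, R) → aaaa□[qR]□

The machine reaches the reject state qR and halts.

The machine executed 5 steps before halting.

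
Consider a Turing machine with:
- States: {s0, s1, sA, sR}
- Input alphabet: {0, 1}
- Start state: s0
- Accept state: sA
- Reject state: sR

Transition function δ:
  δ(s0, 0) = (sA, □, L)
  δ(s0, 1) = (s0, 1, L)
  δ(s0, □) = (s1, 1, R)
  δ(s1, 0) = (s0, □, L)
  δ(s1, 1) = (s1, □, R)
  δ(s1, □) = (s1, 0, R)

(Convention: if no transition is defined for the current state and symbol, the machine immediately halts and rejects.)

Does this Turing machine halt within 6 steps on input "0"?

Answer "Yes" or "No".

Execution trace:
Initial: [s0]0
Step 1: δ(s0, 0) = (sA, □, L) → [sA]□□

The machine reaches the accept state sA and halts.
The machine halted after 1 step (within the 6-step bound).

Answer: Yes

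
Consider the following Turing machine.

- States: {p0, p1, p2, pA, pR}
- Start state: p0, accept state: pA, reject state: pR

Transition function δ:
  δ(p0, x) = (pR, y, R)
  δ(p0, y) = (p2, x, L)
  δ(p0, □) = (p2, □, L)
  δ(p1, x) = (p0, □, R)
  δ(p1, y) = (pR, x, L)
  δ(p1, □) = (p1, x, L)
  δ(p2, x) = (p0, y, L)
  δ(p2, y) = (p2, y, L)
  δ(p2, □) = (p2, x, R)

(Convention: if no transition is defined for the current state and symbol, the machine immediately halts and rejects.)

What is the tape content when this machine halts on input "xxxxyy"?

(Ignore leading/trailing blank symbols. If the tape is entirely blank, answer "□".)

Execution trace:
Initial: [p0]xxxxyy
Step 1: δ(p0, x) = (pR, y, R) → y[pR]xxxyy

The machine reaches the reject state pR and halts.

Final tape (ignoring leading/trailing blanks): yxxxyy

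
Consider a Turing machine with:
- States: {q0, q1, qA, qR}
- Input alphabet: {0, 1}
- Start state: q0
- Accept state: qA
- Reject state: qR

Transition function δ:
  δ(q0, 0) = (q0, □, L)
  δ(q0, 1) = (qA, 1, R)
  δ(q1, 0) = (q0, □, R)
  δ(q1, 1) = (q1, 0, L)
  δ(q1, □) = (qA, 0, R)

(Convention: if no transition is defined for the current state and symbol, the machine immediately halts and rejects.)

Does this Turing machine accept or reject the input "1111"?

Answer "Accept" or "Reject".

Execution trace:
Initial: [q0]1111
Step 1: δ(q0, 1) = (qA, 1, R) → 1[qA]111

The machine reaches the accept state qA and halts.

Answer: Accept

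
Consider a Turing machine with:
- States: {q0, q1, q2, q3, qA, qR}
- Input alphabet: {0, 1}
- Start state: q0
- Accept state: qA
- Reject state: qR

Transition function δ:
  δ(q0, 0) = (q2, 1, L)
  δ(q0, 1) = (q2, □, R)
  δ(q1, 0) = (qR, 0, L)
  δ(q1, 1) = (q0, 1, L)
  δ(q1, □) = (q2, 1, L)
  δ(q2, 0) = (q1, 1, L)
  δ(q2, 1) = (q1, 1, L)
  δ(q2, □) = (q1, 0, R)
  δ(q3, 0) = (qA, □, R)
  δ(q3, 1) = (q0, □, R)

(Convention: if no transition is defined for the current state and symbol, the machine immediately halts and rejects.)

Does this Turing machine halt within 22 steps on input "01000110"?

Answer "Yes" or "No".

Execution trace:
Initial: [q0]01000110
Step 1: δ(q0, 0) = (q2, 1, L) → [q2]□11000110
Step 2: δ(q2, □) = (q1, 0, R) → 0[q1]11000110
Step 3: δ(q1, 1) = (q0, 1, L) → [q0]011000110
Step 4: δ(q0, 0) = (q2, 1, L) → [q2]□111000110
Step 5: δ(q2, □) = (q1, 0, R) → 0[q1]111000110
Step 6: δ(q1, 1) = (q0, 1, L) → [q0]0111000110
Step 7: δ(q0, 0) = (q2, 1, L) → [q2]□1111000110
Step 8: δ(q2, □) = (q1, 0, R) → 0[q1]1111000110
Step 9: δ(q1, 1) = (q0, 1, L) → [q0]01111000110
Step 10: δ(q0, 0) = (q2, 1, L) → [q2]□11111000110
Step 11: δ(q2, □) = (q1, 0, R) → 0[q1]11111000110
Step 12: δ(q1, 1) = (q0, 1, L) → [q0]011111000110
Step 13: δ(q0, 0) = (q2, 1, L) → [q2]□111111000110
Step 14: δ(q2, □) = (q1, 0, R) → 0[q1]111111000110
Step 15: δ(q1, 1) = (q0, 1, L) → [q0]0111111000110
Step 16: δ(q0, 0) = (q2, 1, L) → [q2]□1111111000110
Step 17: δ(q2, □) = (q1, 0, R) → 0[q1]1111111000110
Step 18: δ(q1, 1) = (q0, 1, L) → [q0]01111111000110
Step 19: δ(q0, 0) = (q2, 1, L) → [q2]□11111111000110
Step 20: δ(q2, □) = (q1, 0, R) → 0[q1]11111111000110
Step 21: δ(q1, 1) = (q0, 1, L) → [q0]011111111000110
Step 22: δ(q0, 0) = (q2, 1, L) → [q2]□111111111000110

The machine has not reached a halting state after 22 steps.
The machine did not halt within the 22-step bound.

Answer: No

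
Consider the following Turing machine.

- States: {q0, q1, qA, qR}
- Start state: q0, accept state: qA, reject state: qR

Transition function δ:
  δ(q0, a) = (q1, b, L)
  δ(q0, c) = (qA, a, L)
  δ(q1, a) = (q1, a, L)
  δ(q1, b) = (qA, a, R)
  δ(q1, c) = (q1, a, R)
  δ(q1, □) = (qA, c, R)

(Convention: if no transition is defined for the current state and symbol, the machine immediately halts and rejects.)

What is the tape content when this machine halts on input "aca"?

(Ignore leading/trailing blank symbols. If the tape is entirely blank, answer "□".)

Execution trace:
Initial: [q0]aca
Step 1: δ(q0, a) = (q1, b, L) → [q1]□bca
Step 2: δ(q1, □) = (qA, c, R) → c[qA]bca

The machine reaches the accept state qA and halts.

Final tape (ignoring leading/trailing blanks): cbca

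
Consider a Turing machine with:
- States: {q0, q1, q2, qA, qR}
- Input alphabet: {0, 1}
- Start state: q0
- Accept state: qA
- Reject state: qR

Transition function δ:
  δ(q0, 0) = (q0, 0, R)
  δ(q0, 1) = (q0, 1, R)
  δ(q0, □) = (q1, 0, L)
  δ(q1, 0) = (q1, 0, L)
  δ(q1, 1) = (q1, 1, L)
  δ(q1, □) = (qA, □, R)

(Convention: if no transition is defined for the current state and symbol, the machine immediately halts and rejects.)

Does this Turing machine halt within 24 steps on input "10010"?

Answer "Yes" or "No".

Execution trace:
Initial: [q0]10010
Step 1: δ(q0, 1) = (q0, 1, R) → 1[q0]0010
Step 2: δ(q0, 0) = (q0, 0, R) → 10[q0]010
Step 3: δ(q0, 0) = (q0, 0, R) → 100[q0]10
Step 4: δ(q0, 1) = (q0, 1, R) → 1001[q0]0
Step 5: δ(q0, 0) = (q0, 0, R) → 10010[q0]□
Step 6: δ(q0, □) = (q1, 0, L) → 1001[q1]00
Step 7: δ(q1, 0) = (q1, 0, L) → 100[q1]100
Step 8: δ(q1, 1) = (q1, 1, L) → 10[q1]0100
Step 9: δ(q1, 0) = (q1, 0, L) → 1[q1]00100
Step 10: δ(q1, 0) = (q1, 0, L) → [q1]100100
Step 11: δ(q1, 1) = (q1, 1, L) → [q1]□100100
Step 12: δ(q1, □) = (qA, □, R) → □[qA]100100

The machine reaches the accept state qA and halts.
The machine halted after 12 steps (within the 24-step bound).

Answer: Yes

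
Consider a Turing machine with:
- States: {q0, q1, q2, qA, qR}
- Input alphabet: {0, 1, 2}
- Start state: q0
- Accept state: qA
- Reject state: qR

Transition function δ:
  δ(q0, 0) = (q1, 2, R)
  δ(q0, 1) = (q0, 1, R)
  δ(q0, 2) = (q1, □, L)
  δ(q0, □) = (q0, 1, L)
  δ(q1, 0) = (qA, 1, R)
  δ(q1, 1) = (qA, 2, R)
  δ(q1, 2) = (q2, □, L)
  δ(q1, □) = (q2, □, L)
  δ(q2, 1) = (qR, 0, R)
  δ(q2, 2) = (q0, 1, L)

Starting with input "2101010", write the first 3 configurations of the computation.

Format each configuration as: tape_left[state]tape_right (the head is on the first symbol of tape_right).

Transitions applied:
Step 1: δ(q0, 2) = (q1, □, L)
Step 2: δ(q1, □) = (q2, □, L)

The first 3 configurations are:
[q0]2101010 ⊢ [q1]□□101010 ⊢ [q2]□□□101010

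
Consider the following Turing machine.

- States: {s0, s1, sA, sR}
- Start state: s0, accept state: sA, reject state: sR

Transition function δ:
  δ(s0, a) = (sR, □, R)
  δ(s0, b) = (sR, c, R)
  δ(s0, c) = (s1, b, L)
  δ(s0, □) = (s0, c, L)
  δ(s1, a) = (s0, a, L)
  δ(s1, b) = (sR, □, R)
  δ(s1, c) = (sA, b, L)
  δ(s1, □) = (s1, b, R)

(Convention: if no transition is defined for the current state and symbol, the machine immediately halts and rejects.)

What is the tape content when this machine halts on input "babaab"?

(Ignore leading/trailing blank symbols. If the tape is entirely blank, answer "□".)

Execution trace:
Initial: [s0]babaab
Step 1: δ(s0, b) = (sR, c, R) → c[sR]abaab

The machine reaches the reject state sR and halts.

Final tape (ignoring leading/trailing blanks): cabaab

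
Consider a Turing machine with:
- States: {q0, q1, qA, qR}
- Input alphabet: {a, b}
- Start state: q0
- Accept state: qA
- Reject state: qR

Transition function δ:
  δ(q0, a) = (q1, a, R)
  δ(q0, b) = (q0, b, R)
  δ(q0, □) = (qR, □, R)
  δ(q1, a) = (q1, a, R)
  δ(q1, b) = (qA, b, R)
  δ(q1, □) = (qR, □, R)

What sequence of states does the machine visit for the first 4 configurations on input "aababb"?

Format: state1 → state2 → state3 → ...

Execution trace:
Initial: [q0]aababb
Step 1: δ(q0, a) = (q1, a, R) → a[q1]ababb
Step 2: δ(q1, a) = (q1, a, R) → aa[q1]babb
Step 3: δ(q1, b) = (qA, b, R) → aab[qA]abb

The machine reaches the accept state qA and halts.

State sequence: q0 → q1 → q1 → qA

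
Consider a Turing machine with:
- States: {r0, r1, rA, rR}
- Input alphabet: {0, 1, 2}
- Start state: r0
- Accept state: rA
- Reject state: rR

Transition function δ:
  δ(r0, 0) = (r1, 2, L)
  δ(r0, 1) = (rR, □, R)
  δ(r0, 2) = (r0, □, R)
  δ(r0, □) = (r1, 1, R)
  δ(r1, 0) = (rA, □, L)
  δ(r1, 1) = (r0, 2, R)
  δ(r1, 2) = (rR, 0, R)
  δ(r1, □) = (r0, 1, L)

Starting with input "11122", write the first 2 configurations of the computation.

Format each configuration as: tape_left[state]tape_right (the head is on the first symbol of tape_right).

Transitions applied:
Step 1: δ(r0, 1) = (rR, □, R)

The first 2 configurations are:
[r0]11122 ⊢ □[rR]1122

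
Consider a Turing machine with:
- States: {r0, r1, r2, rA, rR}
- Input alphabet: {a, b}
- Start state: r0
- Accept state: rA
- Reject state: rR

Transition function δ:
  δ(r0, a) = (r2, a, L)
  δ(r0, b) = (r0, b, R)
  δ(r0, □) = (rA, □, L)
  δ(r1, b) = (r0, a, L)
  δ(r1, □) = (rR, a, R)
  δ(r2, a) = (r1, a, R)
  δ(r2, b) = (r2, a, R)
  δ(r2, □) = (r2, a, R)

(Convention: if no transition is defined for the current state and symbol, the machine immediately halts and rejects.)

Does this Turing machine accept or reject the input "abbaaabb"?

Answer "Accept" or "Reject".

Execution trace:
Initial: [r0]abbaaabb
Step 1: δ(r0, a) = (r2, a, L) → [r2]□abbaaabb
Step 2: δ(r2, □) = (r2, a, R) → a[r2]abbaaabb
Step 3: δ(r2, a) = (r1, a, R) → aa[r1]bbaaabb
Step 4: δ(r1, b) = (r0, a, L) → a[r0]aabaaabb
Step 5: δ(r0, a) = (r2, a, L) → [r2]aaabaaabb
Step 6: δ(r2, a) = (r1, a, R) → a[r1]aabaaabb

No transition is defined for δ(r1, a). By convention the machine halts and rejects.

Answer: Reject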